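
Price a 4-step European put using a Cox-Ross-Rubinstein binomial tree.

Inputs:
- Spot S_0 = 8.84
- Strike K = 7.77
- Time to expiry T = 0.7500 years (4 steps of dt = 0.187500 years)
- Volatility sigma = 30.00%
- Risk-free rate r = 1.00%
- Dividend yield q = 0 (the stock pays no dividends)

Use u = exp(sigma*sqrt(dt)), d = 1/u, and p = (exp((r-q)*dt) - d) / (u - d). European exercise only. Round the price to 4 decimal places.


dt = T/N = 0.187500
u = exp(sigma*sqrt(dt)) = 1.138719; d = 1/u = 0.878180
p = (exp((r-q)*dt) - d) / (u - d) = 0.474773
Discount per step: exp(-r*dt) = 0.998127
Stock lattice S(k, i) with i counting down-moves:
  k=0: S(0,0) = 8.8400
  k=1: S(1,0) = 10.0663; S(1,1) = 7.7631
  k=2: S(2,0) = 11.4627; S(2,1) = 8.8400; S(2,2) = 6.8174
  k=3: S(3,0) = 13.0527; S(3,1) = 10.0663; S(3,2) = 7.7631; S(3,3) = 5.9869
  k=4: S(4,0) = 14.8634; S(4,1) = 11.4627; S(4,2) = 8.8400; S(4,3) = 6.8174; S(4,4) = 5.2576
Terminal payoffs V(N, i) = max(K - S_T, 0):
  V(4,0) = 0.000000; V(4,1) = 0.000000; V(4,2) = 0.000000; V(4,3) = 0.952593; V(4,4) = 2.512416
Backward induction: V(k, i) = exp(-r*dt) * [p * V(k+1, i) + (1-p) * V(k+1, i+1)].
  V(3,0) = exp(-r*dt) * [p*0.000000 + (1-p)*0.000000] = 0.000000
  V(3,1) = exp(-r*dt) * [p*0.000000 + (1-p)*0.000000] = 0.000000
  V(3,2) = exp(-r*dt) * [p*0.000000 + (1-p)*0.952593] = 0.499390
  V(3,3) = exp(-r*dt) * [p*0.952593 + (1-p)*2.512416] = 1.768535
  V(2,0) = exp(-r*dt) * [p*0.000000 + (1-p)*0.000000] = 0.000000
  V(2,1) = exp(-r*dt) * [p*0.000000 + (1-p)*0.499390] = 0.261802
  V(2,2) = exp(-r*dt) * [p*0.499390 + (1-p)*1.768535] = 1.163795
  V(1,0) = exp(-r*dt) * [p*0.000000 + (1-p)*0.261802] = 0.137248
  V(1,1) = exp(-r*dt) * [p*0.261802 + (1-p)*1.163795] = 0.734175
  V(0,0) = exp(-r*dt) * [p*0.137248 + (1-p)*0.734175] = 0.449926

Answer: Price = V(0,0) = 0.4499


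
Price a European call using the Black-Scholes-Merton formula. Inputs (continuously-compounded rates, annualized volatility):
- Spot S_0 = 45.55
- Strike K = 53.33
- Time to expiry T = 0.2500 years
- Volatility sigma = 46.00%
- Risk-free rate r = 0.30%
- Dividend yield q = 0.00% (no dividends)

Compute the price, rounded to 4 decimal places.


Answer: Price = 1.6619

Derivation:
d1 = (ln(S/K) + (r - q + 0.5*sigma^2) * T) / (sigma * sqrt(T)) = -0.56734087
d2 = d1 - sigma * sqrt(T) = -0.79734087
exp(-rT) = 0.99925028; exp(-qT) = 1.00000000
C = S_0 * exp(-qT) * N(d1) - K * exp(-rT) * N(d2)
N(d1) = 0.28524131; N(d2) = 0.21262654
C = 45.5500 * 1.00000000 * 0.28524131 - 53.3300 * 0.99925028 * 0.21262654 = 1.6619


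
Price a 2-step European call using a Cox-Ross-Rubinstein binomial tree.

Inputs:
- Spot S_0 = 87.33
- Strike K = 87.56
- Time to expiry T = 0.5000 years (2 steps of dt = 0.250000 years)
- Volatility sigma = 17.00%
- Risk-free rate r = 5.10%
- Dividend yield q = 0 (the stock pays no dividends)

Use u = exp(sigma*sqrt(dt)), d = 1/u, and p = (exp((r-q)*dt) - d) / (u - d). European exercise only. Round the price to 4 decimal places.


dt = T/N = 0.250000
u = exp(sigma*sqrt(dt)) = 1.088717; d = 1/u = 0.918512
p = (exp((r-q)*dt) - d) / (u - d) = 0.554152
Discount per step: exp(-r*dt) = 0.987331
Stock lattice S(k, i) with i counting down-moves:
  k=0: S(0,0) = 87.3300
  k=1: S(1,0) = 95.0777; S(1,1) = 80.2137
  k=2: S(2,0) = 103.5127; S(2,1) = 87.3300; S(2,2) = 73.6772
Terminal payoffs V(N, i) = max(S_T - K, 0):
  V(2,0) = 15.952673; V(2,1) = 0.000000; V(2,2) = 0.000000
Backward induction: V(k, i) = exp(-r*dt) * [p * V(k+1, i) + (1-p) * V(k+1, i+1)].
  V(1,0) = exp(-r*dt) * [p*15.952673 + (1-p)*0.000000] = 8.728210
  V(1,1) = exp(-r*dt) * [p*0.000000 + (1-p)*0.000000] = 0.000000
  V(0,0) = exp(-r*dt) * [p*8.728210 + (1-p)*0.000000] = 4.775479

Answer: Price = V(0,0) = 4.7755


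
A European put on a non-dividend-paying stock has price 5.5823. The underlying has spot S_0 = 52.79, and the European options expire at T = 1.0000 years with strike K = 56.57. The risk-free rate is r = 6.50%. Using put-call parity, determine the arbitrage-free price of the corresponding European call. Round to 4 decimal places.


Put-call parity: C - P = S_0 * exp(-qT) - K * exp(-rT).
S_0 * exp(-qT) = 52.7900 * 1.00000000 = 52.79000000
K * exp(-rT) = 56.5700 * 0.93706746 = 53.00990640
C = P + S*exp(-qT) - K*exp(-rT)
C = 5.5823 + 52.79000000 - 53.00990640 = 5.3624

Answer: Call price = 5.3624


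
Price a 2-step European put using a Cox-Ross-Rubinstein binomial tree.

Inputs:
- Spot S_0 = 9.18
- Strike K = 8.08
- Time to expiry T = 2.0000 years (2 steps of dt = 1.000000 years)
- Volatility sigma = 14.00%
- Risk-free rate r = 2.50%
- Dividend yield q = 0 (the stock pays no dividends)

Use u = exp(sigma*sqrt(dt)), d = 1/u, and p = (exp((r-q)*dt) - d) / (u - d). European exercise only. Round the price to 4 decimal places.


dt = T/N = 1.000000
u = exp(sigma*sqrt(dt)) = 1.150274; d = 1/u = 0.869358
p = (exp((r-q)*dt) - d) / (u - d) = 0.555174
Discount per step: exp(-r*dt) = 0.975310
Stock lattice S(k, i) with i counting down-moves:
  k=0: S(0,0) = 9.1800
  k=1: S(1,0) = 10.5595; S(1,1) = 7.9807
  k=2: S(2,0) = 12.1463; S(2,1) = 9.1800; S(2,2) = 6.9381
Terminal payoffs V(N, i) = max(K - S_T, 0):
  V(2,0) = 0.000000; V(2,1) = 0.000000; V(2,2) = 1.141905
Backward induction: V(k, i) = exp(-r*dt) * [p * V(k+1, i) + (1-p) * V(k+1, i+1)].
  V(1,0) = exp(-r*dt) * [p*0.000000 + (1-p)*0.000000] = 0.000000
  V(1,1) = exp(-r*dt) * [p*0.000000 + (1-p)*1.141905] = 0.495408
  V(0,0) = exp(-r*dt) * [p*0.000000 + (1-p)*0.495408] = 0.214930

Answer: Price = V(0,0) = 0.2149


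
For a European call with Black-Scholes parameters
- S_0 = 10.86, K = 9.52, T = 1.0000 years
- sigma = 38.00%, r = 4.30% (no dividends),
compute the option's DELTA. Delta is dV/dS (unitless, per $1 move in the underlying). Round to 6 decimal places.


Answer: Delta = 0.742062

Derivation:
d1 = 0.6497143834; d2 = 0.2697143834
phi(d1) = 0.3230323121; exp(-qT) = 1.0000000000; exp(-rT) = 0.9579113901
N(d1) = 0.7420616344
Delta = exp(-qT) * N(d1) = 1.0000000000 * 0.7420616344 = 0.742062


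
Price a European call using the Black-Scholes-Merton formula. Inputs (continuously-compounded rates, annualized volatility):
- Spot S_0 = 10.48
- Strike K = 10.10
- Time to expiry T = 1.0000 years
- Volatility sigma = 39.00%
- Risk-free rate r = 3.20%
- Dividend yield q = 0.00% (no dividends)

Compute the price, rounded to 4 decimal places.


Answer: Price = 1.9394

Derivation:
d1 = (ln(S/K) + (r - q + 0.5*sigma^2) * T) / (sigma * sqrt(T)) = 0.37175194
d2 = d1 - sigma * sqrt(T) = -0.01824806
exp(-rT) = 0.96850658; exp(-qT) = 1.00000000
C = S_0 * exp(-qT) * N(d1) - K * exp(-rT) * N(d2)
N(d1) = 0.64496122; N(d2) = 0.49272048
C = 10.4800 * 1.00000000 * 0.64496122 - 10.1000 * 0.96850658 * 0.49272048 = 1.9394


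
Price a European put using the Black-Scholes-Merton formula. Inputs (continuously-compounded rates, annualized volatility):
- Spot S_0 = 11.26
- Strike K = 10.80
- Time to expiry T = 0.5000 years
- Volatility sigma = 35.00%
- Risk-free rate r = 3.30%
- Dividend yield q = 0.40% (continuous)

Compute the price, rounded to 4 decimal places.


Answer: Price = 0.7968

Derivation:
d1 = (ln(S/K) + (r - q + 0.5*sigma^2) * T) / (sigma * sqrt(T)) = 0.35086836
d2 = d1 - sigma * sqrt(T) = 0.10338099
exp(-rT) = 0.98363538; exp(-qT) = 0.99800200
P = K * exp(-rT) * N(-d2) - S_0 * exp(-qT) * N(-d1)
N(-d1) = 0.36284356; N(-d2) = 0.45883030
P = 10.8000 * 0.98363538 * 0.45883030 - 11.2600 * 0.99800200 * 0.36284356 = 0.7968


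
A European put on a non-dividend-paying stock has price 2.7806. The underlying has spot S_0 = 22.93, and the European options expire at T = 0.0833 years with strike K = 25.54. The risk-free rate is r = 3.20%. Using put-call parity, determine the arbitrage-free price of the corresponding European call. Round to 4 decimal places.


Answer: Call price = 0.2386

Derivation:
Put-call parity: C - P = S_0 * exp(-qT) - K * exp(-rT).
S_0 * exp(-qT) = 22.9300 * 1.00000000 = 22.93000000
K * exp(-rT) = 25.5400 * 0.99733795 = 25.47201123
C = P + S*exp(-qT) - K*exp(-rT)
C = 2.7806 + 22.93000000 - 25.47201123 = 0.2386


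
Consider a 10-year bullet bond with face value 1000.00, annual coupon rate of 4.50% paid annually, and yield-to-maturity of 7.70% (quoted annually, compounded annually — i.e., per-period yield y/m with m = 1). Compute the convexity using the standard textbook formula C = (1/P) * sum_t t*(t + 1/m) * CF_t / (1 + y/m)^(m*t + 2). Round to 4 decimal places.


Coupon per period c = face * coupon_rate / m = 45.000000
Periods per year m = 1; per-period yield y/m = 0.077000
Number of cashflows N = 10
Cashflows (t years, CF_t, discount factor 1/(1+y/m)^(m*t), PV):
  t = 1.0000: CF_t = 45.000000, DF = 0.928505, PV = 41.782730
  t = 2.0000: CF_t = 45.000000, DF = 0.862122, PV = 38.795478
  t = 3.0000: CF_t = 45.000000, DF = 0.800484, PV = 36.021799
  t = 4.0000: CF_t = 45.000000, DF = 0.743254, PV = 33.446425
  t = 5.0000: CF_t = 45.000000, DF = 0.690115, PV = 31.055176
  t = 6.0000: CF_t = 45.000000, DF = 0.640775, PV = 28.834890
  t = 7.0000: CF_t = 45.000000, DF = 0.594963, PV = 26.773342
  t = 8.0000: CF_t = 45.000000, DF = 0.552426, PV = 24.859185
  t = 9.0000: CF_t = 45.000000, DF = 0.512931, PV = 23.081880
  t = 10.0000: CF_t = 1045.000000, DF = 0.476259, PV = 497.690393
Price P = sum_t PV_t = 782.341298
Convexity numerator sum_t t*(t + 1/m) * CF_t / (1+y/m)^(m*t + 2):
  t = 1.0000: term = 72.043599
  t = 2.0000: term = 200.678548
  t = 3.0000: term = 372.662114
  t = 4.0000: term = 576.697793
  t = 5.0000: term = 803.200269
  t = 6.0000: term = 1044.085773
  t = 7.0000: term = 1292.585296
  t = 8.0000: term = 1543.078347
  t = 9.0000: term = 1790.945157
  t = 10.0000: term = 47197.667458
Convexity = (1/P) * sum = 54893.644355 / 782.341298 = 70.165853

Answer: Convexity = 70.1659


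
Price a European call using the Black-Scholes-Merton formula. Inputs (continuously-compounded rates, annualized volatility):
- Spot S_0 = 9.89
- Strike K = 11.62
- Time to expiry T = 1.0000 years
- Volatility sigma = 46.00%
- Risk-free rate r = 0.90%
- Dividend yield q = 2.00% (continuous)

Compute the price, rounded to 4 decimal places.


Answer: Price = 1.1492

Derivation:
d1 = (ln(S/K) + (r - q + 0.5*sigma^2) * T) / (sigma * sqrt(T)) = -0.14435566
d2 = d1 - sigma * sqrt(T) = -0.60435566
exp(-rT) = 0.99104038; exp(-qT) = 0.98019867
C = S_0 * exp(-qT) * N(d1) - K * exp(-rT) * N(d2)
N(d1) = 0.44260981; N(d2) = 0.27280360
C = 9.8900 * 0.98019867 * 0.44260981 - 11.6200 * 0.99104038 * 0.27280360 = 1.1492


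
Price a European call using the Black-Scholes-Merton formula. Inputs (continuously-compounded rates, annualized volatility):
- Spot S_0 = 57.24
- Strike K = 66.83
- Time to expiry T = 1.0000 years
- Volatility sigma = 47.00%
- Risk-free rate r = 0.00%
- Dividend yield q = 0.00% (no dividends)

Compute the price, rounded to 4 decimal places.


d1 = (ln(S/K) + (r - q + 0.5*sigma^2) * T) / (sigma * sqrt(T)) = -0.09457261
d2 = d1 - sigma * sqrt(T) = -0.56457261
exp(-rT) = 1.00000000; exp(-qT) = 1.00000000
C = S_0 * exp(-qT) * N(d1) - K * exp(-rT) * N(d2)
N(d1) = 0.46232715; N(d2) = 0.28618225
C = 57.2400 * 1.00000000 * 0.46232715 - 66.8300 * 1.00000000 * 0.28618225 = 7.3380

Answer: Price = 7.3380


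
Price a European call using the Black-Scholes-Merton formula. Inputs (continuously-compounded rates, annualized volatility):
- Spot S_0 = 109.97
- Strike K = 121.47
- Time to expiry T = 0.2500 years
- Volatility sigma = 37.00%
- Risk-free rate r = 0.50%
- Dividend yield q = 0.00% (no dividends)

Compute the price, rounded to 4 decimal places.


Answer: Price = 4.0178

Derivation:
d1 = (ln(S/K) + (r - q + 0.5*sigma^2) * T) / (sigma * sqrt(T)) = -0.43836334
d2 = d1 - sigma * sqrt(T) = -0.62336334
exp(-rT) = 0.99875078; exp(-qT) = 1.00000000
C = S_0 * exp(-qT) * N(d1) - K * exp(-rT) * N(d2)
N(d1) = 0.33056146; N(d2) = 0.26652289
C = 109.9700 * 1.00000000 * 0.33056146 - 121.4700 * 0.99875078 * 0.26652289 = 4.0178


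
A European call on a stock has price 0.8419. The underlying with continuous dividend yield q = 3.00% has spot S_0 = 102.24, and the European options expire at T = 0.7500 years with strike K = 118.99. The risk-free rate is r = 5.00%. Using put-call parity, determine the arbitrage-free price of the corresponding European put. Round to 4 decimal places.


Answer: Put price = 15.4871

Derivation:
Put-call parity: C - P = S_0 * exp(-qT) - K * exp(-rT).
S_0 * exp(-qT) = 102.2400 * 0.97775124 = 99.96528649
K * exp(-rT) = 118.9900 * 0.96319442 = 114.61050376
P = C - S*exp(-qT) + K*exp(-rT)
P = 0.8419 - 99.96528649 + 114.61050376 = 15.4871


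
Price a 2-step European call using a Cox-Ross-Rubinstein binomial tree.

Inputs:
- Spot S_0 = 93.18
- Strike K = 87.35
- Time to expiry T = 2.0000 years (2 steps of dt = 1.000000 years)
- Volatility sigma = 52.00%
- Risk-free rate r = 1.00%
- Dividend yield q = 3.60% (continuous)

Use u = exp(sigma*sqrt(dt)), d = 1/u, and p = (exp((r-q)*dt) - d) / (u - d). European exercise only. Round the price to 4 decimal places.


dt = T/N = 1.000000
u = exp(sigma*sqrt(dt)) = 1.682028; d = 1/u = 0.594521
p = (exp((r-q)*dt) - d) / (u - d) = 0.349252
Discount per step: exp(-r*dt) = 0.990050
Stock lattice S(k, i) with i counting down-moves:
  k=0: S(0,0) = 93.1800
  k=1: S(1,0) = 156.7313; S(1,1) = 55.3974
  k=2: S(2,0) = 263.6264; S(2,1) = 93.1800; S(2,2) = 32.9349
Terminal payoffs V(N, i) = max(S_T - K, 0):
  V(2,0) = 176.276441; V(2,1) = 5.830000; V(2,2) = 0.000000
Backward induction: V(k, i) = exp(-r*dt) * [p * V(k+1, i) + (1-p) * V(k+1, i+1)].
  V(1,0) = exp(-r*dt) * [p*176.276441 + (1-p)*5.830000] = 64.708509
  V(1,1) = exp(-r*dt) * [p*5.830000 + (1-p)*0.000000] = 2.015882
  V(0,0) = exp(-r*dt) * [p*64.708509 + (1-p)*2.015882] = 23.673514

Answer: Price = V(0,0) = 23.6735


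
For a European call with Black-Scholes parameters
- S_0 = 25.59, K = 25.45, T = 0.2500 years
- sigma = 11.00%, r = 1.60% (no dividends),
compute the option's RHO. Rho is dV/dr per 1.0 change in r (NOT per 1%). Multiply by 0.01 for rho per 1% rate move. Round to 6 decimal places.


d1 = 0.1999710395; d2 = 0.1449710395
phi(d1) = 0.3910449588; exp(-qT) = 1.0000000000; exp(-rT) = 0.9960079893
N(d2) = 0.5576331314
Rho = K*T*exp(-rT)*N(d2) = 25.4500 * 0.2500 * 0.9960079893 * 0.5576331314 = 3.533777

Answer: Rho = 3.533777


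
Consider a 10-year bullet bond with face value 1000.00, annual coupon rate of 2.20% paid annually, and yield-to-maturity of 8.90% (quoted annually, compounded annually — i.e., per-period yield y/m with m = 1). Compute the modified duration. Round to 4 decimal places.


Answer: Modified duration = 7.9920

Derivation:
Coupon per period c = face * coupon_rate / m = 22.000000
Periods per year m = 1; per-period yield y/m = 0.089000
Number of cashflows N = 10
Cashflows (t years, CF_t, discount factor 1/(1+y/m)^(m*t), PV):
  t = 1.0000: CF_t = 22.000000, DF = 0.918274, PV = 20.202020
  t = 2.0000: CF_t = 22.000000, DF = 0.843226, PV = 18.550983
  t = 3.0000: CF_t = 22.000000, DF = 0.774313, PV = 17.034879
  t = 4.0000: CF_t = 22.000000, DF = 0.711031, PV = 15.642680
  t = 5.0000: CF_t = 22.000000, DF = 0.652921, PV = 14.364261
  t = 6.0000: CF_t = 22.000000, DF = 0.599560, PV = 13.190322
  t = 7.0000: CF_t = 22.000000, DF = 0.550560, PV = 12.112325
  t = 8.0000: CF_t = 22.000000, DF = 0.505565, PV = 11.122429
  t = 9.0000: CF_t = 22.000000, DF = 0.464247, PV = 10.213433
  t = 10.0000: CF_t = 1022.000000, DF = 0.426306, PV = 435.684489
Price P = sum_t PV_t = 568.117821
First compute Macaulay numerator sum_t t * PV_t:
  t * PV_t at t = 1.0000: 20.202020
  t * PV_t at t = 2.0000: 37.101965
  t * PV_t at t = 3.0000: 51.104636
  t * PV_t at t = 4.0000: 62.570720
  t * PV_t at t = 5.0000: 71.821304
  t * PV_t at t = 6.0000: 79.141933
  t * PV_t at t = 7.0000: 84.786276
  t * PV_t at t = 8.0000: 88.979432
  t * PV_t at t = 9.0000: 91.920901
  t * PV_t at t = 10.0000: 4356.844885
Macaulay duration D = 4944.474073 / 568.117821 = 8.703255
Modified duration = D / (1 + y/m) = 8.703255 / (1 + 0.089000) = 7.991969


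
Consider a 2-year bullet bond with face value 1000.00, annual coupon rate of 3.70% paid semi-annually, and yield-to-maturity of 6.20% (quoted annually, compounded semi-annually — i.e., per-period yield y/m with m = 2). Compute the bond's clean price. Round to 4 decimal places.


Coupon per period c = face * coupon_rate / m = 18.500000
Periods per year m = 2; per-period yield y/m = 0.031000
Number of cashflows N = 4
Cashflows (t years, CF_t, discount factor 1/(1+y/m)^(m*t), PV):
  t = 0.5000: CF_t = 18.500000, DF = 0.969932, PV = 17.943744
  t = 1.0000: CF_t = 18.500000, DF = 0.940768, PV = 17.404213
  t = 1.5000: CF_t = 18.500000, DF = 0.912481, PV = 16.880905
  t = 2.0000: CF_t = 1018.500000, DF = 0.885045, PV = 901.418303
Price P = sum_t PV_t = 953.647166

Answer: Price = 953.6472


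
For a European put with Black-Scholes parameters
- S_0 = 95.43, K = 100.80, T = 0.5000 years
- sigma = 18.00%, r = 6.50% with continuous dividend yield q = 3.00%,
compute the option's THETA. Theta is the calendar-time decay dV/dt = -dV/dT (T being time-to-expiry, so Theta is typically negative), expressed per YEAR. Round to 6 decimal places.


Answer: Theta = -2.261548

Derivation:
d1 = -0.2289875839; d2 = -0.3562668045
phi(d1) = 0.3886188678; exp(-qT) = 0.9851119396; exp(-rT) = 0.9680224498
Theta = -S*exp(-qT)*phi(d1)*sigma/(2*sqrt(T)) + r*K*exp(-rT)*N(-d2) - q*S*exp(-qT)*N(-d1)
N(-d1) = 0.5905607168; N(-d2) = 0.6391796167; sqrt(T) = 0.7071067812
Term 1 = -95.4300 * 0.9851119396 * 0.3886188678 * 0.1800 / (2 * 0.7071067812) = -4.6499886842
Term 2 = 0.0650 * 100.8000 * 0.9680224498 * 0.6391796167 = 4.0539859111
Term 3 = -0.0300 * 95.4300 * 0.9851119396 * 0.5905607168 = -1.6655447901
Theta = -4.6499886842 + (4.0539859111) + (-1.6655447901) = -2.261548


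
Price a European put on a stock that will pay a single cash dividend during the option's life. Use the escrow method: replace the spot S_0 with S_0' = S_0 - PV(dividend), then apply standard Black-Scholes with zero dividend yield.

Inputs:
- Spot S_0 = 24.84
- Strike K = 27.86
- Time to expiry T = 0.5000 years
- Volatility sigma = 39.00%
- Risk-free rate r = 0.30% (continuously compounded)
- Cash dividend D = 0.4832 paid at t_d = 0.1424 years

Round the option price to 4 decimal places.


Answer: Price = 4.9148

Derivation:
PV(D) = D * exp(-r * t_d) = 0.4832 * 0.99957289 = 0.48299362
S_0' = S_0 - PV(D) = 24.8400 - 0.48299362 = 24.35700638
d1 = (ln(S_0'/K) + (r + sigma^2/2)*T) / (sigma*sqrt(T)) = -0.34393465
d2 = d1 - sigma*sqrt(T) = -0.61970629
exp(-rT) = 0.99850112
N(-d1) = 0.63455228; N(-d2) = 0.73227441
P = K * exp(-rT) * N(-d2) - S_0' * N(-d1) = 27.8600 * 0.99850112 * 0.73227441 - 24.35700638 * 0.63455228 = 4.9148


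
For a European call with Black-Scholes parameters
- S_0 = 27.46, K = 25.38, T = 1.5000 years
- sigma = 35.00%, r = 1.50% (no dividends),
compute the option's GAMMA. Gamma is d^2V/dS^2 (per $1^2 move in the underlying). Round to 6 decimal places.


d1 = 0.4505753287; d2 = 0.0219146237
phi(d1) = 0.3604335752; exp(-qT) = 1.0000000000; exp(-rT) = 0.9777512372
Gamma = exp(-qT) * phi(d1) / (S * sigma * sqrt(T)) = 1.0000000000 * 0.3604335752 / (27.4600 * 0.3500 * 1.2247448714) = 0.030620

Answer: Gamma = 0.030620


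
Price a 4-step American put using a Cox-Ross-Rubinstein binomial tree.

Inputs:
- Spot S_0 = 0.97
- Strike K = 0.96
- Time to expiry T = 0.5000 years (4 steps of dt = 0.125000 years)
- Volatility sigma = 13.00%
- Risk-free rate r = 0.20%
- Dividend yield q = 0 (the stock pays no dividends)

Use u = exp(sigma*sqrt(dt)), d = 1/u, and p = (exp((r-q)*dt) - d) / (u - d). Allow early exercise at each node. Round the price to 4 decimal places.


dt = T/N = 0.125000
u = exp(sigma*sqrt(dt)) = 1.047035; d = 1/u = 0.955078
p = (exp((r-q)*dt) - d) / (u - d) = 0.491231
Discount per step: exp(-r*dt) = 0.999750
Stock lattice S(k, i) with i counting down-moves:
  k=0: S(0,0) = 0.9700
  k=1: S(1,0) = 1.0156; S(1,1) = 0.9264
  k=2: S(2,0) = 1.0634; S(2,1) = 0.9700; S(2,2) = 0.8848
  k=3: S(3,0) = 1.1134; S(3,1) = 1.0156; S(3,2) = 0.9264; S(3,3) = 0.8451
  k=4: S(4,0) = 1.1658; S(4,1) = 1.0634; S(4,2) = 0.9700; S(4,3) = 0.8848; S(4,4) = 0.8071
Terminal payoffs V(N, i) = max(K - S_T, 0):
  V(4,0) = 0.000000; V(4,1) = 0.000000; V(4,2) = 0.000000; V(4,3) = 0.075191; V(4,4) = 0.152899
Backward induction: V(k, i) = exp(-r*dt) * [p * V(k+1, i) + (1-p) * V(k+1, i+1)]; then take max(V_cont, immediate exercise) for American.
  V(3,0) = exp(-r*dt) * [p*0.000000 + (1-p)*0.000000] = 0.000000; exercise = 0.000000; V(3,0) = max -> 0.000000
  V(3,1) = exp(-r*dt) * [p*0.000000 + (1-p)*0.000000] = 0.000000; exercise = 0.000000; V(3,1) = max -> 0.000000
  V(3,2) = exp(-r*dt) * [p*0.000000 + (1-p)*0.075191] = 0.038245; exercise = 0.033574; V(3,2) = max -> 0.038245
  V(3,3) = exp(-r*dt) * [p*0.075191 + (1-p)*0.152899] = 0.114698; exercise = 0.114938; V(3,3) = max -> 0.114938
  V(2,0) = exp(-r*dt) * [p*0.000000 + (1-p)*0.000000] = 0.000000; exercise = 0.000000; V(2,0) = max -> 0.000000
  V(2,1) = exp(-r*dt) * [p*0.000000 + (1-p)*0.038245] = 0.019453; exercise = 0.000000; V(2,1) = max -> 0.019453
  V(2,2) = exp(-r*dt) * [p*0.038245 + (1-p)*0.114938] = 0.077245; exercise = 0.075191; V(2,2) = max -> 0.077245
  V(1,0) = exp(-r*dt) * [p*0.000000 + (1-p)*0.019453] = 0.009895; exercise = 0.000000; V(1,0) = max -> 0.009895
  V(1,1) = exp(-r*dt) * [p*0.019453 + (1-p)*0.077245] = 0.048843; exercise = 0.033574; V(1,1) = max -> 0.048843
  V(0,0) = exp(-r*dt) * [p*0.009895 + (1-p)*0.048843] = 0.029703; exercise = 0.000000; V(0,0) = max -> 0.029703

Answer: Price = V(0,0) = 0.0297


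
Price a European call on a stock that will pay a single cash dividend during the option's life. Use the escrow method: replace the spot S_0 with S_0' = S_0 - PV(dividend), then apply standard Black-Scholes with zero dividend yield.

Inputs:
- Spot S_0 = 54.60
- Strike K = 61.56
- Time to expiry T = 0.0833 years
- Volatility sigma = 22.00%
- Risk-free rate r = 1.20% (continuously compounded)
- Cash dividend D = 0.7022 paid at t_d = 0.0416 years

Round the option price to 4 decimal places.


PV(D) = D * exp(-r * t_d) = 0.7022 * 0.99950092 = 0.70184955
S_0' = S_0 - PV(D) = 54.6000 - 0.70184955 = 53.89815045
d1 = (ln(S_0'/K) + (r + sigma^2/2)*T) / (sigma*sqrt(T)) = -2.04581455
d2 = d1 - sigma*sqrt(T) = -2.10931038
exp(-rT) = 0.99900090
N(d1) = 0.02038731; N(d2) = 0.01745890
C = S_0' * N(d1) - K * exp(-rT) * N(d2) = 53.89815045 * 0.02038731 - 61.5600 * 0.99900090 * 0.01745890 = 0.0251

Answer: Price = 0.0251


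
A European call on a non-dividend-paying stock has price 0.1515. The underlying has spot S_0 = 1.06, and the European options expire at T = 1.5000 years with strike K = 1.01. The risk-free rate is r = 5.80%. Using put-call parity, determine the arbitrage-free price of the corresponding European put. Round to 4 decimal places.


Put-call parity: C - P = S_0 * exp(-qT) - K * exp(-rT).
S_0 * exp(-qT) = 1.0600 * 1.00000000 = 1.06000000
K * exp(-rT) = 1.0100 * 0.91667710 = 0.92584387
P = C - S*exp(-qT) + K*exp(-rT)
P = 0.1515 - 1.06000000 + 0.92584387 = 0.0173

Answer: Put price = 0.0173


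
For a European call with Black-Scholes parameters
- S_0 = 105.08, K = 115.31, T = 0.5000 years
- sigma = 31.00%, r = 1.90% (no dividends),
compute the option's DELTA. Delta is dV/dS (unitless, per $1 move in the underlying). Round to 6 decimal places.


d1 = -0.2708775030; d2 = -0.4900806052
phi(d1) = 0.3845713875; exp(-qT) = 1.0000000000; exp(-rT) = 0.9905449824
N(d1) = 0.3932426242
Delta = exp(-qT) * N(d1) = 1.0000000000 * 0.3932426242 = 0.393243

Answer: Delta = 0.393243


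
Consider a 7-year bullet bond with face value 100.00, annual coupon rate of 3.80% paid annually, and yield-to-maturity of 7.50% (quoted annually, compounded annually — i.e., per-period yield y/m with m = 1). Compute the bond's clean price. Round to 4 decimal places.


Answer: Price = 80.4026

Derivation:
Coupon per period c = face * coupon_rate / m = 3.800000
Periods per year m = 1; per-period yield y/m = 0.075000
Number of cashflows N = 7
Cashflows (t years, CF_t, discount factor 1/(1+y/m)^(m*t), PV):
  t = 1.0000: CF_t = 3.800000, DF = 0.930233, PV = 3.534884
  t = 2.0000: CF_t = 3.800000, DF = 0.865333, PV = 3.288264
  t = 3.0000: CF_t = 3.800000, DF = 0.804961, PV = 3.058850
  t = 4.0000: CF_t = 3.800000, DF = 0.748801, PV = 2.845442
  t = 5.0000: CF_t = 3.800000, DF = 0.696559, PV = 2.646923
  t = 6.0000: CF_t = 3.800000, DF = 0.647962, PV = 2.462254
  t = 7.0000: CF_t = 103.800000, DF = 0.602755, PV = 62.565959
Price P = sum_t PV_t = 80.402575


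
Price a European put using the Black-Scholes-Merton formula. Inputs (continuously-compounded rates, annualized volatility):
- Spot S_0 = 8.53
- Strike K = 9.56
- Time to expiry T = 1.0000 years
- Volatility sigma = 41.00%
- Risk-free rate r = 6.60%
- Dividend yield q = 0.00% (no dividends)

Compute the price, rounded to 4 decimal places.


d1 = (ln(S/K) + (r - q + 0.5*sigma^2) * T) / (sigma * sqrt(T)) = 0.08793082
d2 = d1 - sigma * sqrt(T) = -0.32206918
exp(-rT) = 0.93613086; exp(-qT) = 1.00000000
P = K * exp(-rT) * N(-d2) - S_0 * exp(-qT) * N(-d1)
N(-d1) = 0.46496583; N(-d2) = 0.62629986
P = 9.5600 * 0.93613086 * 0.62629986 - 8.5300 * 1.00000000 * 0.46496583 = 1.6389

Answer: Price = 1.6389


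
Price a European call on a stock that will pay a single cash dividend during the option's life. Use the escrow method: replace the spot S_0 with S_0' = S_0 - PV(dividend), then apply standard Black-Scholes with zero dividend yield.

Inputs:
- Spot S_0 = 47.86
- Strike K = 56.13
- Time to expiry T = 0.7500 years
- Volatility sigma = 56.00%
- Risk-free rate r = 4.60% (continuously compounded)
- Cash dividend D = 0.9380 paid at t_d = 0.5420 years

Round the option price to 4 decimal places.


PV(D) = D * exp(-r * t_d) = 0.9380 * 0.97537624 = 0.91490291
S_0' = S_0 - PV(D) = 47.8600 - 0.91490291 = 46.94509709
d1 = (ln(S_0'/K) + (r + sigma^2/2)*T) / (sigma*sqrt(T)) = -0.05483107
d2 = d1 - sigma*sqrt(T) = -0.53980530
exp(-rT) = 0.96608834
N(d1) = 0.47813652; N(d2) = 0.29466566
C = S_0' * N(d1) - K * exp(-rT) * N(d2) = 46.94509709 * 0.47813652 - 56.1300 * 0.96608834 * 0.29466566 = 6.4675

Answer: Price = 6.4675


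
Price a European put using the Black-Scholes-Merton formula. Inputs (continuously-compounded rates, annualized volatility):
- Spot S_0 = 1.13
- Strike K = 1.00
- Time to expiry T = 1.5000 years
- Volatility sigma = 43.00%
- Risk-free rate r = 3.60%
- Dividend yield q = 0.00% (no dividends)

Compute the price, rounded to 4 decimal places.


d1 = (ln(S/K) + (r - q + 0.5*sigma^2) * T) / (sigma * sqrt(T)) = 0.59792734
d2 = d1 - sigma * sqrt(T) = 0.07128705
exp(-rT) = 0.94743211; exp(-qT) = 1.00000000
P = K * exp(-rT) * N(-d2) - S_0 * exp(-qT) * N(-d1)
N(-d1) = 0.27494421; N(-d2) = 0.47158465
P = 1.0000 * 0.94743211 * 0.47158465 - 1.1300 * 1.00000000 * 0.27494421 = 0.1361

Answer: Price = 0.1361


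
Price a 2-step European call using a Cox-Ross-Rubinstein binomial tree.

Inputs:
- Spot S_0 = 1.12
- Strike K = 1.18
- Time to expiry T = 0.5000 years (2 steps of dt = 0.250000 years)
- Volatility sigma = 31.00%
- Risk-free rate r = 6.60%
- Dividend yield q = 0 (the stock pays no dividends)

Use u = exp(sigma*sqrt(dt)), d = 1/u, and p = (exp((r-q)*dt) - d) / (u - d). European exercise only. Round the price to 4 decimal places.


Answer: Price = V(0,0) = 0.0890

Derivation:
dt = T/N = 0.250000
u = exp(sigma*sqrt(dt)) = 1.167658; d = 1/u = 0.856415
p = (exp((r-q)*dt) - d) / (u - d) = 0.514780
Discount per step: exp(-r*dt) = 0.983635
Stock lattice S(k, i) with i counting down-moves:
  k=0: S(0,0) = 1.1200
  k=1: S(1,0) = 1.3078; S(1,1) = 0.9592
  k=2: S(2,0) = 1.5270; S(2,1) = 1.1200; S(2,2) = 0.8215
Terminal payoffs V(N, i) = max(S_T - K, 0):
  V(2,0) = 0.347036; V(2,1) = 0.000000; V(2,2) = 0.000000
Backward induction: V(k, i) = exp(-r*dt) * [p * V(k+1, i) + (1-p) * V(k+1, i+1)].
  V(1,0) = exp(-r*dt) * [p*0.347036 + (1-p)*0.000000] = 0.175724
  V(1,1) = exp(-r*dt) * [p*0.000000 + (1-p)*0.000000] = 0.000000
  V(0,0) = exp(-r*dt) * [p*0.175724 + (1-p)*0.000000] = 0.088979


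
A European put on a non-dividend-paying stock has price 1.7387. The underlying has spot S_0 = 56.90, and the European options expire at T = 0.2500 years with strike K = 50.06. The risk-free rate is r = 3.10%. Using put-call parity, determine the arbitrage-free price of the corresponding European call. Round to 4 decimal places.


Answer: Call price = 8.9652

Derivation:
Put-call parity: C - P = S_0 * exp(-qT) - K * exp(-rT).
S_0 * exp(-qT) = 56.9000 * 1.00000000 = 56.90000000
K * exp(-rT) = 50.0600 * 0.99227995 = 49.67353449
C = P + S*exp(-qT) - K*exp(-rT)
C = 1.7387 + 56.90000000 - 49.67353449 = 8.9652


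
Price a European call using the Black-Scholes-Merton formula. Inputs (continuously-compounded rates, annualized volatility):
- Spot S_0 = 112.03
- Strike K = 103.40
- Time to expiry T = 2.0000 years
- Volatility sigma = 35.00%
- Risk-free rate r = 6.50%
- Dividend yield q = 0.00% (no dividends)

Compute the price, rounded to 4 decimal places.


Answer: Price = 32.1574

Derivation:
d1 = (ln(S/K) + (r - q + 0.5*sigma^2) * T) / (sigma * sqrt(T)) = 0.67207819
d2 = d1 - sigma * sqrt(T) = 0.17710344
exp(-rT) = 0.87809543; exp(-qT) = 1.00000000
C = S_0 * exp(-qT) * N(d1) - K * exp(-rT) * N(d2)
N(d1) = 0.74923304; N(d2) = 0.57028643
C = 112.0300 * 1.00000000 * 0.74923304 - 103.4000 * 0.87809543 * 0.57028643 = 32.1574


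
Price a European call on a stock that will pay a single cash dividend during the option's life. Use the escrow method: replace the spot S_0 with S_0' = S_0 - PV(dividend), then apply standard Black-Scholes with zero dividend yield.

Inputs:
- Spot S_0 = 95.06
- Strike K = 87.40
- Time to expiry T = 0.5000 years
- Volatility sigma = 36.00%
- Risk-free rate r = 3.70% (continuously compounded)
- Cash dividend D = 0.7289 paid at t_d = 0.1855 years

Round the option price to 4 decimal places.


Answer: Price = 14.0134

Derivation:
PV(D) = D * exp(-r * t_d) = 0.7289 * 0.99316000 = 0.72391432
S_0' = S_0 - PV(D) = 95.0600 - 0.72391432 = 94.33608568
d1 = (ln(S_0'/K) + (r + sigma^2/2)*T) / (sigma*sqrt(T)) = 0.49995790
d2 = d1 - sigma*sqrt(T) = 0.24539945
exp(-rT) = 0.98167007
N(d1) = 0.69144764; N(d2) = 0.59692642
C = S_0' * N(d1) - K * exp(-rT) * N(d2) = 94.33608568 * 0.69144764 - 87.4000 * 0.98167007 * 0.59692642 = 14.0134


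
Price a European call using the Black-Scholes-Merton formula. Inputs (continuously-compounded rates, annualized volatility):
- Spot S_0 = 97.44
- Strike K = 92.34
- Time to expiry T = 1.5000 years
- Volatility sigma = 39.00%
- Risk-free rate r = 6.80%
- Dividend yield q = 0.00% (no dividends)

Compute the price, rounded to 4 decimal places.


d1 = (ln(S/K) + (r - q + 0.5*sigma^2) * T) / (sigma * sqrt(T)) = 0.56492014
d2 = d1 - sigma * sqrt(T) = 0.08726964
exp(-rT) = 0.90302955; exp(-qT) = 1.00000000
C = S_0 * exp(-qT) * N(d1) - K * exp(-rT) * N(d2)
N(d1) = 0.71393596; N(d2) = 0.53477141
C = 97.4400 * 1.00000000 * 0.71393596 - 92.3400 * 0.90302955 * 0.53477141 = 24.9736

Answer: Price = 24.9736


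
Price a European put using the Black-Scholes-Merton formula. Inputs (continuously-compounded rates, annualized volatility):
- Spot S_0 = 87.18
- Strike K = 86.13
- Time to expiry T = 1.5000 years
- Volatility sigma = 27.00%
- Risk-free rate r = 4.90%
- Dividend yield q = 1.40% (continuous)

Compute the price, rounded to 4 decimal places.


Answer: Price = 8.3940

Derivation:
d1 = (ln(S/K) + (r - q + 0.5*sigma^2) * T) / (sigma * sqrt(T)) = 0.36074683
d2 = d1 - sigma * sqrt(T) = 0.03006571
exp(-rT) = 0.92913615; exp(-qT) = 0.97921896
P = K * exp(-rT) * N(-d2) - S_0 * exp(-qT) * N(-d1)
N(-d1) = 0.35914436; N(-d2) = 0.48800732
P = 86.1300 * 0.92913615 * 0.48800732 - 87.1800 * 0.97921896 * 0.35914436 = 8.3940


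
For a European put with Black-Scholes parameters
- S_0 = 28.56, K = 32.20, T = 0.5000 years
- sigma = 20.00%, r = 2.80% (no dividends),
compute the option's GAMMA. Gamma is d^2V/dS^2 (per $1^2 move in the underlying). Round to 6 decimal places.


d1 = -0.6785348241; d2 = -0.8199561803
phi(d1) = 0.3169081525; exp(-qT) = 1.0000000000; exp(-rT) = 0.9860975443
Gamma = exp(-qT) * phi(d1) / (S * sigma * sqrt(T)) = 1.0000000000 * 0.3169081525 / (28.5600 * 0.2000 * 0.7071067812) = 0.078462

Answer: Gamma = 0.078462


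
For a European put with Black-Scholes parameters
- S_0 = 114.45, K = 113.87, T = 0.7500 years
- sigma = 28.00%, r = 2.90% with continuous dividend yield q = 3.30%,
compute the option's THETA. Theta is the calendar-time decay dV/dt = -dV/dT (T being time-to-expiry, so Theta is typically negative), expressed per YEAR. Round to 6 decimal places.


d1 = 0.1298238046; d2 = -0.1126633085
phi(d1) = 0.3955944758; exp(-qT) = 0.9755537700; exp(-rT) = 0.9784848257
Theta = -S*exp(-qT)*phi(d1)*sigma/(2*sqrt(T)) + r*K*exp(-rT)*N(-d2) - q*S*exp(-qT)*N(-d1)
N(-d1) = 0.4483529145; N(-d2) = 0.5448512542; sqrt(T) = 0.8660254038
Term 1 = -114.4500 * 0.9755537700 * 0.3955944758 * 0.2800 / (2 * 0.8660254038) = -7.1402699432
Term 2 = 0.0290 * 113.8700 * 0.9784848257 * 0.5448512542 = 1.7605135358
Term 3 = -0.0330 * 114.4500 * 0.9755537700 * 0.4483529145 = -1.6519653954
Theta = -7.1402699432 + (1.7605135358) + (-1.6519653954) = -7.031722

Answer: Theta = -7.031722


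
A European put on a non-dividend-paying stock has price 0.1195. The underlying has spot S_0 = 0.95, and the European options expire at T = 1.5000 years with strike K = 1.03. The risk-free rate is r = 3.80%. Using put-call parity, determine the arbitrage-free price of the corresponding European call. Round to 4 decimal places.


Answer: Call price = 0.0966

Derivation:
Put-call parity: C - P = S_0 * exp(-qT) - K * exp(-rT).
S_0 * exp(-qT) = 0.9500 * 1.00000000 = 0.95000000
K * exp(-rT) = 1.0300 * 0.94459407 = 0.97293189
C = P + S*exp(-qT) - K*exp(-rT)
C = 0.1195 + 0.95000000 - 0.97293189 = 0.0966


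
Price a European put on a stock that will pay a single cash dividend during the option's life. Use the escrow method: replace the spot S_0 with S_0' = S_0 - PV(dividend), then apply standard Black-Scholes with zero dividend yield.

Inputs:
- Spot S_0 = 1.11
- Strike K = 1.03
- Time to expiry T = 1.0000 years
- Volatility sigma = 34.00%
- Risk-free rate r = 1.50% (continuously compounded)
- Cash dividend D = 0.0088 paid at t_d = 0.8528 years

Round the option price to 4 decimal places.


PV(D) = D * exp(-r * t_d) = 0.0088 * 0.98728947 = 0.00868815
S_0' = S_0 - PV(D) = 1.1100 - 0.00868815 = 1.10131185
d1 = (ln(S_0'/K) + (r + sigma^2/2)*T) / (sigma*sqrt(T)) = 0.41100959
d2 = d1 - sigma*sqrt(T) = 0.07100959
exp(-rT) = 0.98511194
N(-d1) = 0.34053275; N(-d2) = 0.47169506
P = K * exp(-rT) * N(-d2) - S_0' * N(-d1) = 1.0300 * 0.98511194 * 0.47169506 - 1.10131185 * 0.34053275 = 0.1036

Answer: Price = 0.1036


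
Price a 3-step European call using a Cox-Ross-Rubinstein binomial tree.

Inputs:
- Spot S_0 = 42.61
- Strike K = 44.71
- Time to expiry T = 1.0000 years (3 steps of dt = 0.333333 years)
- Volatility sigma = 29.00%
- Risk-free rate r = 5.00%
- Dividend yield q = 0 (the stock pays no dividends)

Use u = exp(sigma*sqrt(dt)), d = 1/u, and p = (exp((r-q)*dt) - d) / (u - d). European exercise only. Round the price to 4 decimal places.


Answer: Price = V(0,0) = 5.2628

Derivation:
dt = T/N = 0.333333
u = exp(sigma*sqrt(dt)) = 1.182264; d = 1/u = 0.845834
p = (exp((r-q)*dt) - d) / (u - d) = 0.508195
Discount per step: exp(-r*dt) = 0.983471
Stock lattice S(k, i) with i counting down-moves:
  k=0: S(0,0) = 42.6100
  k=1: S(1,0) = 50.3763; S(1,1) = 36.0410
  k=2: S(2,0) = 59.5581; S(2,1) = 42.6100; S(2,2) = 30.4847
  k=3: S(3,0) = 70.4134; S(3,1) = 50.3763; S(3,2) = 36.0410; S(3,3) = 25.7850
Terminal payoffs V(N, i) = max(S_T - K, 0):
  V(3,0) = 25.703408; V(3,1) = 5.666286; V(3,2) = 0.000000; V(3,3) = 0.000000
Backward induction: V(k, i) = exp(-r*dt) * [p * V(k+1, i) + (1-p) * V(k+1, i+1)].
  V(2,0) = exp(-r*dt) * [p*25.703408 + (1-p)*5.666286] = 15.587080
  V(2,1) = exp(-r*dt) * [p*5.666286 + (1-p)*0.000000] = 2.831980
  V(2,2) = exp(-r*dt) * [p*0.000000 + (1-p)*0.000000] = 0.000000
  V(1,0) = exp(-r*dt) * [p*15.587080 + (1-p)*2.831980] = 9.160105
  V(1,1) = exp(-r*dt) * [p*2.831980 + (1-p)*0.000000] = 1.415409
  V(0,0) = exp(-r*dt) * [p*9.160105 + (1-p)*1.415409] = 5.262773


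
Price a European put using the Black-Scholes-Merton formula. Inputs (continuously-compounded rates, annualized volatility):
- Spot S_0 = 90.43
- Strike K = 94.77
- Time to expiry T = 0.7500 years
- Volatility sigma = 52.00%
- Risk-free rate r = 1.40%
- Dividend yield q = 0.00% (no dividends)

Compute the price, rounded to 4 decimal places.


Answer: Price = 18.1362

Derivation:
d1 = (ln(S/K) + (r - q + 0.5*sigma^2) * T) / (sigma * sqrt(T)) = 0.14438901
d2 = d1 - sigma * sqrt(T) = -0.30594420
exp(-rT) = 0.98955493; exp(-qT) = 1.00000000
P = K * exp(-rT) * N(-d2) - S_0 * exp(-qT) * N(-d1)
N(-d1) = 0.44259665; N(-d2) = 0.62017643
P = 94.7700 * 0.98955493 * 0.62017643 - 90.4300 * 1.00000000 * 0.44259665 = 18.1362


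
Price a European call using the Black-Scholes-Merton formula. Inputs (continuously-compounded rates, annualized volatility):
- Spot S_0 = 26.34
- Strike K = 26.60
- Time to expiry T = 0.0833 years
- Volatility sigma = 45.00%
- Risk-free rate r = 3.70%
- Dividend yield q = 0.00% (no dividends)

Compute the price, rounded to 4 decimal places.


Answer: Price = 1.2812

Derivation:
d1 = (ln(S/K) + (r - q + 0.5*sigma^2) * T) / (sigma * sqrt(T)) = 0.01304076
d2 = d1 - sigma * sqrt(T) = -0.11683707
exp(-rT) = 0.99692264; exp(-qT) = 1.00000000
C = S_0 * exp(-qT) * N(d1) - K * exp(-rT) * N(d2)
N(d1) = 0.50520236; N(d2) = 0.45349458
C = 26.3400 * 1.00000000 * 0.50520236 - 26.6000 * 0.99692264 * 0.45349458 = 1.2812


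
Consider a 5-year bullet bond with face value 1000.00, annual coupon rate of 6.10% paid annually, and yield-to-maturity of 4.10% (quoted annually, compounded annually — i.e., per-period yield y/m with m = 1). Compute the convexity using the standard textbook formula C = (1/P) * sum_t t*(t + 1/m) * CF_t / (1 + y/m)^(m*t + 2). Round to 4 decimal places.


Answer: Convexity = 23.8827

Derivation:
Coupon per period c = face * coupon_rate / m = 61.000000
Periods per year m = 1; per-period yield y/m = 0.041000
Number of cashflows N = 5
Cashflows (t years, CF_t, discount factor 1/(1+y/m)^(m*t), PV):
  t = 1.0000: CF_t = 61.000000, DF = 0.960615, PV = 58.597502
  t = 2.0000: CF_t = 61.000000, DF = 0.922781, PV = 56.289628
  t = 3.0000: CF_t = 61.000000, DF = 0.886437, PV = 54.072649
  t = 4.0000: CF_t = 61.000000, DF = 0.851524, PV = 51.942987
  t = 5.0000: CF_t = 1061.000000, DF = 0.817987, PV = 867.884109
Price P = sum_t PV_t = 1088.786874
Convexity numerator sum_t t*(t + 1/m) * CF_t / (1+y/m)^(m*t + 2):
  t = 1.0000: term = 108.145298
  t = 2.0000: term = 311.657920
  t = 3.0000: term = 598.766416
  t = 4.0000: term = 958.639795
  t = 5.0000: term = 24026.003281
Convexity = (1/P) * sum = 26003.212710 / 1088.786874 = 23.882739


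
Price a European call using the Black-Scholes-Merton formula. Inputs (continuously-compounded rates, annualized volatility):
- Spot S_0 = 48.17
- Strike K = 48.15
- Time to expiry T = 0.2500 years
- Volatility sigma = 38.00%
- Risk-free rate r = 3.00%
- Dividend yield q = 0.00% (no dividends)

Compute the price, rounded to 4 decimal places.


Answer: Price = 3.8244

Derivation:
d1 = (ln(S/K) + (r - q + 0.5*sigma^2) * T) / (sigma * sqrt(T)) = 0.13665938
d2 = d1 - sigma * sqrt(T) = -0.05334062
exp(-rT) = 0.99252805; exp(-qT) = 1.00000000
C = S_0 * exp(-qT) * N(d1) - K * exp(-rT) * N(d2)
N(d1) = 0.55434998; N(d2) = 0.47873026
C = 48.1700 * 1.00000000 * 0.55434998 - 48.1500 * 0.99252805 * 0.47873026 = 3.8244


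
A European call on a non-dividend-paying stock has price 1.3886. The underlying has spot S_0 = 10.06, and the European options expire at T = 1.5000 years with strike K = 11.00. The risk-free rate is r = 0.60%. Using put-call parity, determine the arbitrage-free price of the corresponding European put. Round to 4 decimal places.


Put-call parity: C - P = S_0 * exp(-qT) - K * exp(-rT).
S_0 * exp(-qT) = 10.0600 * 1.00000000 = 10.06000000
K * exp(-rT) = 11.0000 * 0.99104038 = 10.90144417
P = C - S*exp(-qT) + K*exp(-rT)
P = 1.3886 - 10.06000000 + 10.90144417 = 2.2300

Answer: Put price = 2.2300


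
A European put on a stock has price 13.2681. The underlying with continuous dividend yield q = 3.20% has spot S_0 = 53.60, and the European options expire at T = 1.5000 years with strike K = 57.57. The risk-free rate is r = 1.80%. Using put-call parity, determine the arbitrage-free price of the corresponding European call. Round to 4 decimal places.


Put-call parity: C - P = S_0 * exp(-qT) - K * exp(-rT).
S_0 * exp(-qT) = 53.6000 * 0.95313379 = 51.08797099
K * exp(-rT) = 57.5700 * 0.97336124 = 56.03640667
C = P + S*exp(-qT) - K*exp(-rT)
C = 13.2681 + 51.08797099 - 56.03640667 = 8.3197

Answer: Call price = 8.3197
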